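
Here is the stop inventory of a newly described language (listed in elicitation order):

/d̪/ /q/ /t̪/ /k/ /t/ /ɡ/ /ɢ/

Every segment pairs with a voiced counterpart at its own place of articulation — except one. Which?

Dental: /t̪/ ~ /d̪/
Velar: /k/ ~ /ɡ/
Uvular: /q/ ~ /ɢ/
Alveolar: only /t/ (voiceless); no voiced partner.
So /t/ is the unpaired segment.

/t/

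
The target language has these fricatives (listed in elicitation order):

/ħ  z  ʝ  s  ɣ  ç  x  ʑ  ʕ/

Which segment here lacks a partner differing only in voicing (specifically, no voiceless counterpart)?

/ʑ/

Alveolar: /s/ ~ /z/
Palatal: /ç/ ~ /ʝ/
Velar: /x/ ~ /ɣ/
Pharyngeal: /ħ/ ~ /ʕ/
Alveolo-palatal: only /ʑ/ (voiced); no voiceless partner.
So /ʑ/ is the unpaired segment.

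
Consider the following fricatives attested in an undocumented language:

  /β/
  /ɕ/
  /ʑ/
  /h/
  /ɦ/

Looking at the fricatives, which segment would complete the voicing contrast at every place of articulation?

bilabial: voiceless —, voiced /β/.
alveolo-palatal: voiceless /ɕ/, voiced /ʑ/.
glottal: voiceless /h/, voiced /ɦ/.
The bilabial row has no voiceless member, so the gap is the voiceless bilabial fricative /ɸ/.

/ɸ/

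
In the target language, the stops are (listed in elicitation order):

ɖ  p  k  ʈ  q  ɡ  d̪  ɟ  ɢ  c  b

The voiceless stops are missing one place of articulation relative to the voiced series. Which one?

bilabial: voiceless /p/, voiced /b/.
dental: voiceless —, voiced /d̪/.
retroflex: voiceless /ʈ/, voiced /ɖ/.
palatal: voiceless /c/, voiced /ɟ/.
velar: voiceless /k/, voiced /ɡ/.
uvular: voiceless /q/, voiced /ɢ/.
Every place of articulation has a voiceless member except dental, where /t̪/ would be expected.

dental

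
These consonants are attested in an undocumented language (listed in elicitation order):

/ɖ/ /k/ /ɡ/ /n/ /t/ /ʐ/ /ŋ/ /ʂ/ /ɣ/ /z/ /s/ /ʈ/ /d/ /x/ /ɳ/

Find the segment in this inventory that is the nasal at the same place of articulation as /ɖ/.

/ɳ/

/ɖ/ is a voiced retroflex stop.
The nasal at the same place is a retroflex nasal — in this inventory, /ɳ/.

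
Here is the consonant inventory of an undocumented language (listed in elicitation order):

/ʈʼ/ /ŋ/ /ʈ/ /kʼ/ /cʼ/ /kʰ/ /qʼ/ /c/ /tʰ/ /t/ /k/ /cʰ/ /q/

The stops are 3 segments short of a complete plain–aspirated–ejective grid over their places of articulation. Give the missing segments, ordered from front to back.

/tʼ/, /ʈʰ/, /qʰ/

place of articulation  plain     aspirated  ejective
alveolar          t         tʰ        —       
retroflex         ʈ         —         ʈʼ      
palatal           c         cʰ        cʼ      
velar             k         kʰ        kʼ      
uvular            q         —         qʼ      
Gaps, from front to back: alveolar lacks ejective (/tʼ/); retroflex lacks aspirated (/ʈʰ/); uvular lacks aspirated (/qʰ/).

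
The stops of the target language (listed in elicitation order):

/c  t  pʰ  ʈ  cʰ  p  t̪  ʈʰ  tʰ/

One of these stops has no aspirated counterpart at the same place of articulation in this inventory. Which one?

/t̪/

Bilabial: /p/ ~ /pʰ/
Alveolar: /t/ ~ /tʰ/
Retroflex: /ʈ/ ~ /ʈʰ/
Palatal: /c/ ~ /cʰ/
Dental: only /t̪/ (plain); no aspirated partner.
So /t̪/ is the unpaired segment.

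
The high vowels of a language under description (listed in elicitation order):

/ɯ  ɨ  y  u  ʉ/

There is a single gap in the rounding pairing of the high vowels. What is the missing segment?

/i/

front: unrounded —, rounded /y/.
central: unrounded /ɨ/, rounded /ʉ/.
back: unrounded /ɯ/, rounded /u/.
The front row has no unrounded member, so the gap is the front unrounded vowel /i/.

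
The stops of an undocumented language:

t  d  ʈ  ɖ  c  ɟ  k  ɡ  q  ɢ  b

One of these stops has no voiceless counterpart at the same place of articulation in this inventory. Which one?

Alveolar: /t/ ~ /d/
Retroflex: /ʈ/ ~ /ɖ/
Palatal: /c/ ~ /ɟ/
Velar: /k/ ~ /ɡ/
Uvular: /q/ ~ /ɢ/
Bilabial: only /b/ (voiced); no voiceless partner.
So /b/ is the unpaired segment.

/b/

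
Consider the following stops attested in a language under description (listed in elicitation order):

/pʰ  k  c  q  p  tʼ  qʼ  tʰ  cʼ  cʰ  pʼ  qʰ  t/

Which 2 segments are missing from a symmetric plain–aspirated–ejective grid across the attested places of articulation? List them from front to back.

/kʰ/, /kʼ/

place of articulation  plain     aspirated  ejective
bilabial          p         pʰ        pʼ      
alveolar          t         tʰ        tʼ      
palatal           c         cʰ        cʼ      
velar             k         —         —       
uvular            q         qʰ        qʼ      
Gaps, from front to back: velar lacks aspirated (/kʰ/); velar lacks ejective (/kʼ/).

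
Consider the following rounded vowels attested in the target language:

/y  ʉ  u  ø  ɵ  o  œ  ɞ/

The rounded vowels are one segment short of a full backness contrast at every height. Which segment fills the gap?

/ɔ/

height            front     central   back    
high              y         ʉ         u       
high-mid          ø         ɵ         o       
low-mid           œ         ɞ         —       
The low-mid row has no back member, so the gap is the low-mid back rounded vowel /ɔ/.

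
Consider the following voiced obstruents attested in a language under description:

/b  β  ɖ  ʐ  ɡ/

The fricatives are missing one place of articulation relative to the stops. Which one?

velar

bilabial: stop /b/, fricative /β/.
retroflex: stop /ɖ/, fricative /ʐ/.
velar: stop /ɡ/, fricative —.
Every place of articulation has a fricative member except velar, where /ɣ/ would be expected.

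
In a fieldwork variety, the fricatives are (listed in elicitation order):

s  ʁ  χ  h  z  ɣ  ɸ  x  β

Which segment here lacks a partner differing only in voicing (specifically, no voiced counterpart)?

Bilabial: /ɸ/ ~ /β/
Alveolar: /s/ ~ /z/
Velar: /x/ ~ /ɣ/
Uvular: /χ/ ~ /ʁ/
Glottal: only /h/ (voiceless); no voiced partner.
So /h/ is the unpaired segment.

/h/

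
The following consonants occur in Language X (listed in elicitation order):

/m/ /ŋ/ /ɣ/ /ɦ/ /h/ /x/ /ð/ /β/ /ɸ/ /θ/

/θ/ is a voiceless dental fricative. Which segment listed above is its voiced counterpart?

/ð/

The voiced counterpart is a voiced dental fricative — in this inventory, /ð/.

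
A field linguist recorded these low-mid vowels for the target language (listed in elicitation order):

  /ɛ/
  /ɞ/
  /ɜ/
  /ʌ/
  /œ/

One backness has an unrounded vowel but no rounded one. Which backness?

back

front: unrounded /ɛ/, rounded /œ/.
central: unrounded /ɜ/, rounded /ɞ/.
back: unrounded /ʌ/, rounded —.
Every backness has a rounded member except back, where /ɔ/ would be expected.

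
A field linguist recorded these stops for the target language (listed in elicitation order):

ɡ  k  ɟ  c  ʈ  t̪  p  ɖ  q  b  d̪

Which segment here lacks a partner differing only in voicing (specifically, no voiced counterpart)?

Bilabial: /p/ ~ /b/
Dental: /t̪/ ~ /d̪/
Retroflex: /ʈ/ ~ /ɖ/
Palatal: /c/ ~ /ɟ/
Velar: /k/ ~ /ɡ/
Uvular: only /q/ (voiceless); no voiced partner.
So /q/ is the unpaired segment.

/q/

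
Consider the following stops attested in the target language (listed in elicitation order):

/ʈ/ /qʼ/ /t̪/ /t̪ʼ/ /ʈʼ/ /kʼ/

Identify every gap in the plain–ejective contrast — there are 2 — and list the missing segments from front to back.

dental: plain /t̪/, ejective /t̪ʼ/.
retroflex: plain /ʈ/, ejective /ʈʼ/.
velar: plain —, ejective /kʼ/.
uvular: plain —, ejective /qʼ/.
Gaps, from front to back: velar lacks plain (/k/); uvular lacks plain (/q/).

/k/, /q/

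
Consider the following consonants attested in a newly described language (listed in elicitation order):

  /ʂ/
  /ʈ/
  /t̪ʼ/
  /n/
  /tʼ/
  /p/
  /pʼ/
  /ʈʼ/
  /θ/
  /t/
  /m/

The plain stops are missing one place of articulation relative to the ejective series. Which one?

dental

Plain: /p/ (bilabial), /t/ (alveolar), /ʈ/ (retroflex).
Ejective: /pʼ/ (bilabial), /t̪ʼ/ (dental), /tʼ/ (alveolar), /ʈʼ/ (retroflex).
Every place of articulation has a plain member except dental, where /t̪/ would be expected.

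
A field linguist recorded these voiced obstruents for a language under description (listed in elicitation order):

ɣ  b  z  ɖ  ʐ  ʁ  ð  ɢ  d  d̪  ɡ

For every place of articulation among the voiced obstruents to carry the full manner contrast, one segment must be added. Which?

/β/

Stop: /b/ (bilabial), /d̪/ (dental), /d/ (alveolar), /ɖ/ (retroflex), /ɡ/ (velar), /ɢ/ (uvular).
Fricative: /ð/ (dental), /z/ (alveolar), /ʐ/ (retroflex), /ɣ/ (velar), /ʁ/ (uvular).
The bilabial row has no fricative member, so the gap is the bilabial fricative /β/.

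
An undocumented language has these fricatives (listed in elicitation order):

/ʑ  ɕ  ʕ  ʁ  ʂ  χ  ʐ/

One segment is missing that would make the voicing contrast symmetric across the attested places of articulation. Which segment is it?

/ħ/

retroflex: voiceless /ʂ/, voiced /ʐ/.
alveolo-palatal: voiceless /ɕ/, voiced /ʑ/.
uvular: voiceless /χ/, voiced /ʁ/.
pharyngeal: voiceless —, voiced /ʕ/.
The pharyngeal row has no voiceless member, so the gap is the voiceless pharyngeal fricative /ħ/.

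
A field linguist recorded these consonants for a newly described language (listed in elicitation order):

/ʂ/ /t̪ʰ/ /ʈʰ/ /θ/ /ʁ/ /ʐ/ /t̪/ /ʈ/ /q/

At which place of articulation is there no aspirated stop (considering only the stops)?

place of articulation  plain     aspirated
dental            t̪        t̪ʰ     
retroflex         ʈ         ʈʰ      
uvular            q         —       
Every place of articulation has an aspirated member except uvular, where /qʰ/ would be expected.

uvular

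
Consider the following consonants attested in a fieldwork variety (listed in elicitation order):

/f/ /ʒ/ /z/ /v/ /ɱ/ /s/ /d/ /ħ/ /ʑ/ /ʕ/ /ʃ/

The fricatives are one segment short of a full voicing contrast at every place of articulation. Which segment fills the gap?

/ɕ/

labiodental: voiceless /f/, voiced /v/.
alveolar: voiceless /s/, voiced /z/.
postalveolar: voiceless /ʃ/, voiced /ʒ/.
alveolo-palatal: voiceless —, voiced /ʑ/.
pharyngeal: voiceless /ħ/, voiced /ʕ/.
The alveolo-palatal row has no voiceless member, so the gap is the voiceless alveolo-palatal fricative /ɕ/.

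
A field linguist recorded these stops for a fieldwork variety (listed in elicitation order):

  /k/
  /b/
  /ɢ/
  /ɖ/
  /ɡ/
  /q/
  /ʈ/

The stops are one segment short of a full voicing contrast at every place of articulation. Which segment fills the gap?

/p/

place of articulation  voiceless  voiced  
bilabial          —         b       
retroflex         ʈ         ɖ       
velar             k         ɡ       
uvular            q         ɢ       
The bilabial row has no voiceless member, so the gap is the voiceless bilabial stop /p/.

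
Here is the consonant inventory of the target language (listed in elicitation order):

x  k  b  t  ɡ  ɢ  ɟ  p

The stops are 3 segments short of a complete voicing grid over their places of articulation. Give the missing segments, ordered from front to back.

/d/, /c/, /q/

Voiceless: /p/ (bilabial), /t/ (alveolar), /k/ (velar).
Voiced: /b/ (bilabial), /ɟ/ (palatal), /ɡ/ (velar), /ɢ/ (uvular).
Gaps, from front to back: alveolar lacks voiced (/d/); palatal lacks voiceless (/c/); uvular lacks voiceless (/q/).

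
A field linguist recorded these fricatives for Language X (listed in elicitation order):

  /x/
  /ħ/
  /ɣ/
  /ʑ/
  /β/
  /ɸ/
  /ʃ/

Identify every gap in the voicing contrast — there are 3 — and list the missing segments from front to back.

bilabial: voiceless /ɸ/, voiced /β/.
postalveolar: voiceless /ʃ/, voiced —.
alveolo-palatal: voiceless —, voiced /ʑ/.
velar: voiceless /x/, voiced /ɣ/.
pharyngeal: voiceless /ħ/, voiced —.
Gaps, from front to back: postalveolar lacks voiced (/ʒ/); alveolo-palatal lacks voiceless (/ɕ/); pharyngeal lacks voiced (/ʕ/).

/ʒ/, /ɕ/, /ʕ/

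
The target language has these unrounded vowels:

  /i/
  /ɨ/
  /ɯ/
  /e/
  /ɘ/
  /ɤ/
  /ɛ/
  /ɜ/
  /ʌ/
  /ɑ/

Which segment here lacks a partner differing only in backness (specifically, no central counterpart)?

High: /i/ ~ /ɨ/ ~ /ɯ/
High-mid: /e/ ~ /ɘ/ ~ /ɤ/
Low-mid: /ɛ/ ~ /ɜ/ ~ /ʌ/
Low: only /ɑ/ (back); no central partner.
So /ɑ/ is the unpaired segment.

/ɑ/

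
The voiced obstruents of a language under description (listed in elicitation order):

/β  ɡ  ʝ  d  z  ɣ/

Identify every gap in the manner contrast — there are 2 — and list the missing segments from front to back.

place of articulation  stop      fricative
bilabial          —         β       
alveolar          d         z       
palatal           —         ʝ       
velar             ɡ         ɣ       
Gaps, from front to back: bilabial lacks stop (/b/); palatal lacks stop (/ɟ/).

/b/, /ɟ/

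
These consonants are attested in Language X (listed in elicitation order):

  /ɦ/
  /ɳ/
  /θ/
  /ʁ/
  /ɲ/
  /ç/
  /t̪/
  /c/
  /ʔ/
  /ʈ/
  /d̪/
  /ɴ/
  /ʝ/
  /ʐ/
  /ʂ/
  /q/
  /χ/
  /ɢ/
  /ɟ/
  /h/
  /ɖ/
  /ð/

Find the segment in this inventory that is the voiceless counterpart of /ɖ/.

/ɖ/ is a voiced retroflex stop.
The voiceless counterpart is a voiceless retroflex stop — in this inventory, /ʈ/.

/ʈ/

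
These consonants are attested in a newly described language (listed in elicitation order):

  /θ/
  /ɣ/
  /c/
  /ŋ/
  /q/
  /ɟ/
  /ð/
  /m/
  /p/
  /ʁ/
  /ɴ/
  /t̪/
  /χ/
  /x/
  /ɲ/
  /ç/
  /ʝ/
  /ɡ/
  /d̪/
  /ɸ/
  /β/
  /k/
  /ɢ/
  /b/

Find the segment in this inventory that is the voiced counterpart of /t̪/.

/d̪/

/t̪/ is a voiceless dental stop.
The voiced counterpart is a voiced dental stop — in this inventory, /d̪/.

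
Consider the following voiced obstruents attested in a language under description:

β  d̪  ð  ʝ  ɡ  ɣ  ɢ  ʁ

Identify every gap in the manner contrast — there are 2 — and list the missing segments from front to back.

/b/, /ɟ/

Stop: /d̪/ (dental), /ɡ/ (velar), /ɢ/ (uvular).
Fricative: /β/ (bilabial), /ð/ (dental), /ʝ/ (palatal), /ɣ/ (velar), /ʁ/ (uvular).
Gaps, from front to back: bilabial lacks stop (/b/); palatal lacks stop (/ɟ/).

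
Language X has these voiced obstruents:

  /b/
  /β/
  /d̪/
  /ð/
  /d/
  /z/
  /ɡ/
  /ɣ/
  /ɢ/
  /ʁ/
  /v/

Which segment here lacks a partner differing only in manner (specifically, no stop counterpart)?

/v/

Bilabial: /b/ ~ /β/
Dental: /d̪/ ~ /ð/
Alveolar: /d/ ~ /z/
Velar: /ɡ/ ~ /ɣ/
Uvular: /ɢ/ ~ /ʁ/
Labiodental: only /v/ (fricative); no stop partner.
So /v/ is the unpaired segment.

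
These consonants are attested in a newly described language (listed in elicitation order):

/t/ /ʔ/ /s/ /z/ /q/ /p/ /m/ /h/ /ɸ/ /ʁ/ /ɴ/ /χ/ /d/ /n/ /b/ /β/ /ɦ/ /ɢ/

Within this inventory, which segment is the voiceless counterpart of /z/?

/z/ is a voiced alveolar fricative.
The voiceless counterpart is a voiceless alveolar fricative — in this inventory, /s/.

/s/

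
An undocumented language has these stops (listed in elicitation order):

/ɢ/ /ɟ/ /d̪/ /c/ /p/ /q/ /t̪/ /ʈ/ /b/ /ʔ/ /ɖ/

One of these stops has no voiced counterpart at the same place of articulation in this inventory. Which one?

Bilabial: /p/ ~ /b/
Dental: /t̪/ ~ /d̪/
Retroflex: /ʈ/ ~ /ɖ/
Palatal: /c/ ~ /ɟ/
Uvular: /q/ ~ /ɢ/
Glottal: only /ʔ/ (voiceless); no voiced partner.
So /ʔ/ is the unpaired segment.

/ʔ/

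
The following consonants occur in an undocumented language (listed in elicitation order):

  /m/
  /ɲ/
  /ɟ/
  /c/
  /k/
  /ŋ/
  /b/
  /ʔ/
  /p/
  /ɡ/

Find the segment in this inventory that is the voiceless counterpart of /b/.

/p/

/b/ is a voiced bilabial stop.
The voiceless counterpart is a voiceless bilabial stop — in this inventory, /p/.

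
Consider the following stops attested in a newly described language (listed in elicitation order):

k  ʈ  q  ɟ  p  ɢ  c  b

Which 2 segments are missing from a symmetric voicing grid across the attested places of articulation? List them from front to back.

bilabial: voiceless /p/, voiced /b/.
retroflex: voiceless /ʈ/, voiced —.
palatal: voiceless /c/, voiced /ɟ/.
velar: voiceless /k/, voiced —.
uvular: voiceless /q/, voiced /ɢ/.
Gaps, from front to back: retroflex lacks voiced (/ɖ/); velar lacks voiced (/ɡ/).

/ɖ/, /ɡ/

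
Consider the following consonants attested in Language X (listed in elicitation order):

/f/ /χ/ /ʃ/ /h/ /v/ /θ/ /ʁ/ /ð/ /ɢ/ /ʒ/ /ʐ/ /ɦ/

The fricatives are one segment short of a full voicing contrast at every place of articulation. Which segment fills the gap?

/ʂ/

labiodental: voiceless /f/, voiced /v/.
dental: voiceless /θ/, voiced /ð/.
postalveolar: voiceless /ʃ/, voiced /ʒ/.
retroflex: voiceless —, voiced /ʐ/.
uvular: voiceless /χ/, voiced /ʁ/.
glottal: voiceless /h/, voiced /ɦ/.
The retroflex row has no voiceless member, so the gap is the voiceless retroflex fricative /ʂ/.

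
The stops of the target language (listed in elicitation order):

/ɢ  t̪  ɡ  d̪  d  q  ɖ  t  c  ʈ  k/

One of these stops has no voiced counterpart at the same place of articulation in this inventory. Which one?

Dental: /t̪/ ~ /d̪/
Alveolar: /t/ ~ /d/
Retroflex: /ʈ/ ~ /ɖ/
Velar: /k/ ~ /ɡ/
Uvular: /q/ ~ /ɢ/
Palatal: only /c/ (voiceless); no voiced partner.
So /c/ is the unpaired segment.

/c/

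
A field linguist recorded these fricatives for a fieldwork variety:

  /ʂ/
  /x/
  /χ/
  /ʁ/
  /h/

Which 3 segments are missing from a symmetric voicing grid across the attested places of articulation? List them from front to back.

place of articulation  voiceless  voiced  
retroflex         ʂ         —       
velar             x         —       
uvular            χ         ʁ       
glottal           h         —       
Gaps, from front to back: retroflex lacks voiced (/ʐ/); velar lacks voiced (/ɣ/); glottal lacks voiced (/ɦ/).

/ʐ/, /ɣ/, /ɦ/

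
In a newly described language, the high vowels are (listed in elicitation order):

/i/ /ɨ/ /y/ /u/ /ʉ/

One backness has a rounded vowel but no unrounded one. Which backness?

Unrounded: /i/ (front), /ɨ/ (central).
Rounded: /y/ (front), /ʉ/ (central), /u/ (back).
Every backness has an unrounded member except back, where /ɯ/ would be expected.

back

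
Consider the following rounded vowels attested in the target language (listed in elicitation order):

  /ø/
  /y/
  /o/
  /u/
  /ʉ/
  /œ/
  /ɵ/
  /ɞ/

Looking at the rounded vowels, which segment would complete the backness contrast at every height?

Front: /y/ (high), /ø/ (high-mid), /œ/ (low-mid).
Central: /ʉ/ (high), /ɵ/ (high-mid), /ɞ/ (low-mid).
Back: /u/ (high), /o/ (high-mid).
The low-mid row has no back member, so the gap is the low-mid back rounded vowel /ɔ/.

/ɔ/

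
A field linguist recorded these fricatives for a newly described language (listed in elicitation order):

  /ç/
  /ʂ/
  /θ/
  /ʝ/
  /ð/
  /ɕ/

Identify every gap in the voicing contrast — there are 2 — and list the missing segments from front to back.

/ʐ/, /ʑ/

place of articulation  voiceless  voiced  
dental            θ         ð       
retroflex         ʂ         —       
alveolo-palatal   ɕ         —       
palatal           ç         ʝ       
Gaps, from front to back: retroflex lacks voiced (/ʐ/); alveolo-palatal lacks voiced (/ʑ/).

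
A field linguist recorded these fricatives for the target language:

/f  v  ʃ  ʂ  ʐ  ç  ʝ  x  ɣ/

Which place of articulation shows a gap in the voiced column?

postalveolar

Voiceless: /f/ (labiodental), /ʃ/ (postalveolar), /ʂ/ (retroflex), /ç/ (palatal), /x/ (velar).
Voiced: /v/ (labiodental), /ʐ/ (retroflex), /ʝ/ (palatal), /ɣ/ (velar).
Every place of articulation has a voiced member except postalveolar, where /ʒ/ would be expected.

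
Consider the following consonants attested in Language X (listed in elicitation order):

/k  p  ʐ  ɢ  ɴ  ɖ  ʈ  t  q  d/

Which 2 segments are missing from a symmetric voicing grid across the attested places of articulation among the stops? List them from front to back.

place of articulation  voiceless  voiced  
bilabial          p         —       
alveolar          t         d       
retroflex         ʈ         ɖ       
velar             k         —       
uvular            q         ɢ       
Gaps, from front to back: bilabial lacks voiced (/b/); velar lacks voiced (/ɡ/).

/b/, /ɡ/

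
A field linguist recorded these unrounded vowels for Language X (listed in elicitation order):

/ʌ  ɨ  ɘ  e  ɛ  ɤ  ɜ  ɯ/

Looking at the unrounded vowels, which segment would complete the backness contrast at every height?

/i/

Front: /e/ (high-mid), /ɛ/ (low-mid).
Central: /ɨ/ (high), /ɘ/ (high-mid), /ɜ/ (low-mid).
Back: /ɯ/ (high), /ɤ/ (high-mid), /ʌ/ (low-mid).
The high row has no front member, so the gap is the high front unrounded vowel /i/.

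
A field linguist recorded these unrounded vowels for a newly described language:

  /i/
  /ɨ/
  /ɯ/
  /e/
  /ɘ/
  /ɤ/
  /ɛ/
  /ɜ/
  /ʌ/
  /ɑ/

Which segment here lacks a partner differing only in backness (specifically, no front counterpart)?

/ɑ/

High: /i/ ~ /ɨ/ ~ /ɯ/
High-mid: /e/ ~ /ɘ/ ~ /ɤ/
Low-mid: /ɛ/ ~ /ɜ/ ~ /ʌ/
Low: only /ɑ/ (back); no front partner.
So /ɑ/ is the unpaired segment.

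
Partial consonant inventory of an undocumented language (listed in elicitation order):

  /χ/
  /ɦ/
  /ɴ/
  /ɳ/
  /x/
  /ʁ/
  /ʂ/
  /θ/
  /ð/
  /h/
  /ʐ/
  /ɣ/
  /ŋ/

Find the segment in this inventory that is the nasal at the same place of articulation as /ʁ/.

/ɴ/

/ʁ/ is a voiced uvular fricative.
The nasal at the same place is an uvular nasal — in this inventory, /ɴ/.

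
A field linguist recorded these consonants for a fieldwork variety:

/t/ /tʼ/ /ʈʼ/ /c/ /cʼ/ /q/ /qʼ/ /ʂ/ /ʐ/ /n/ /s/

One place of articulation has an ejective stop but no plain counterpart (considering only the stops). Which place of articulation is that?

retroflex

alveolar: plain /t/, ejective /tʼ/.
retroflex: plain —, ejective /ʈʼ/.
palatal: plain /c/, ejective /cʼ/.
uvular: plain /q/, ejective /qʼ/.
Every place of articulation has a plain member except retroflex, where /ʈ/ would be expected.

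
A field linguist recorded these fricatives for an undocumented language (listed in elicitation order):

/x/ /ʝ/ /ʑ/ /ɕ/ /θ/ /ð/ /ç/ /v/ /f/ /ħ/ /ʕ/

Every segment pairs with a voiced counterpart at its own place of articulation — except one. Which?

/x/

Labiodental: /f/ ~ /v/
Dental: /θ/ ~ /ð/
Alveolo-palatal: /ɕ/ ~ /ʑ/
Palatal: /ç/ ~ /ʝ/
Pharyngeal: /ħ/ ~ /ʕ/
Velar: only /x/ (voiceless); no voiced partner.
So /x/ is the unpaired segment.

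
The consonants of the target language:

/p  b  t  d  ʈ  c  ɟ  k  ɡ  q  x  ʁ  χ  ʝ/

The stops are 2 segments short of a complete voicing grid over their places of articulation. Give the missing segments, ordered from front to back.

/ɖ/, /ɢ/

Voiceless: /p/ (bilabial), /t/ (alveolar), /ʈ/ (retroflex), /c/ (palatal), /k/ (velar), /q/ (uvular).
Voiced: /b/ (bilabial), /d/ (alveolar), /ɟ/ (palatal), /ɡ/ (velar).
Gaps, from front to back: retroflex lacks voiced (/ɖ/); uvular lacks voiced (/ɢ/).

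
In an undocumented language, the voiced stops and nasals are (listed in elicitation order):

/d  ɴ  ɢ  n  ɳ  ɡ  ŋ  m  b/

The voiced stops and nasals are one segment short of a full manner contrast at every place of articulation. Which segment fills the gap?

bilabial: oral stop /b/, nasal /m/.
alveolar: oral stop /d/, nasal /n/.
retroflex: oral stop —, nasal /ɳ/.
velar: oral stop /ɡ/, nasal /ŋ/.
uvular: oral stop /ɢ/, nasal /ɴ/.
The retroflex row has no oral stop member, so the gap is the retroflex oral stop /ɖ/.

/ɖ/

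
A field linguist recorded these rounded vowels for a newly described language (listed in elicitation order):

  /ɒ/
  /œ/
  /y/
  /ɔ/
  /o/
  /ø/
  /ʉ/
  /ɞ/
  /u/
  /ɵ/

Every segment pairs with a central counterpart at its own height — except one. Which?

High: /y/ ~ /ʉ/ ~ /u/
High-mid: /ø/ ~ /ɵ/ ~ /o/
Low-mid: /œ/ ~ /ɞ/ ~ /ɔ/
Low: only /ɒ/ (back); no central partner.
So /ɒ/ is the unpaired segment.

/ɒ/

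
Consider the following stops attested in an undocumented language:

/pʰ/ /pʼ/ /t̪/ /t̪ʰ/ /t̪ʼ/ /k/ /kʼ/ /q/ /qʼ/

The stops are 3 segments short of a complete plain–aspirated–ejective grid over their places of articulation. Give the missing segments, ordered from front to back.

bilabial: plain —, aspirated /pʰ/, ejective /pʼ/.
dental: plain /t̪/, aspirated /t̪ʰ/, ejective /t̪ʼ/.
velar: plain /k/, aspirated —, ejective /kʼ/.
uvular: plain /q/, aspirated —, ejective /qʼ/.
Gaps, from front to back: bilabial lacks plain (/p/); velar lacks aspirated (/kʰ/); uvular lacks aspirated (/qʰ/).

/p/, /kʰ/, /qʰ/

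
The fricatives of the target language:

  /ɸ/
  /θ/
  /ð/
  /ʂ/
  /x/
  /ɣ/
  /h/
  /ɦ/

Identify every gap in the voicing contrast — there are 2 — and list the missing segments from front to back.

Voiceless: /ɸ/ (bilabial), /θ/ (dental), /ʂ/ (retroflex), /x/ (velar), /h/ (glottal).
Voiced: /ð/ (dental), /ɣ/ (velar), /ɦ/ (glottal).
Gaps, from front to back: bilabial lacks voiced (/β/); retroflex lacks voiced (/ʐ/).

/β/, /ʐ/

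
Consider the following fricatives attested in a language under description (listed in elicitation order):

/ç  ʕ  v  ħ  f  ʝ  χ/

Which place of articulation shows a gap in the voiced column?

uvular

labiodental: voiceless /f/, voiced /v/.
palatal: voiceless /ç/, voiced /ʝ/.
uvular: voiceless /χ/, voiced —.
pharyngeal: voiceless /ħ/, voiced /ʕ/.
Every place of articulation has a voiced member except uvular, where /ʁ/ would be expected.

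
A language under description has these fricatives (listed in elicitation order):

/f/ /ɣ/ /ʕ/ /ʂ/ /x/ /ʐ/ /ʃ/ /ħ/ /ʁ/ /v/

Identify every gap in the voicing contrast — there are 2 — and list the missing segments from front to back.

place of articulation  voiceless  voiced  
labiodental       f         v       
postalveolar      ʃ         —       
retroflex         ʂ         ʐ       
velar             x         ɣ       
uvular            —         ʁ       
pharyngeal        ħ         ʕ       
Gaps, from front to back: postalveolar lacks voiced (/ʒ/); uvular lacks voiceless (/χ/).

/ʒ/, /χ/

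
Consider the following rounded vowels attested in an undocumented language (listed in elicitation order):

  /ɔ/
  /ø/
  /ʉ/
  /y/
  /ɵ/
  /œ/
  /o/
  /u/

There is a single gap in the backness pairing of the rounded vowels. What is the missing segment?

Front: /y/ (high), /ø/ (high-mid), /œ/ (low-mid).
Central: /ʉ/ (high), /ɵ/ (high-mid).
Back: /u/ (high), /o/ (high-mid), /ɔ/ (low-mid).
The low-mid row has no central member, so the gap is the low-mid central rounded vowel /ɞ/.

/ɞ/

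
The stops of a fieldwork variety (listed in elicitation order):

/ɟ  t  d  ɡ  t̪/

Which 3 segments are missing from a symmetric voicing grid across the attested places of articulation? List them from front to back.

/d̪/, /c/, /k/

dental: voiceless /t̪/, voiced —.
alveolar: voiceless /t/, voiced /d/.
palatal: voiceless —, voiced /ɟ/.
velar: voiceless —, voiced /ɡ/.
Gaps, from front to back: dental lacks voiced (/d̪/); palatal lacks voiceless (/c/); velar lacks voiceless (/k/).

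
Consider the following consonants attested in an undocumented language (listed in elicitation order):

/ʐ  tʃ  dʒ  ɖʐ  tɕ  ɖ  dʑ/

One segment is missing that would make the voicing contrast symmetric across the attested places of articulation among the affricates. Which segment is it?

postalveolar: voiceless /tʃ/, voiced /dʒ/.
retroflex: voiceless —, voiced /ɖʐ/.
alveolo-palatal: voiceless /tɕ/, voiced /dʑ/.
The retroflex row has no voiceless member, so the gap is the voiceless retroflex affricate /ʈʂ/.

/ʈʂ/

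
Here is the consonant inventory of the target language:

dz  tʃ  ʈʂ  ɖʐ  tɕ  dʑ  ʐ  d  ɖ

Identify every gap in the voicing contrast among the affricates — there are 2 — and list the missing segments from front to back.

/ts/, /dʒ/

Voiceless: /tʃ/ (postalveolar), /ʈʂ/ (retroflex), /tɕ/ (alveolo-palatal).
Voiced: /dz/ (alveolar), /ɖʐ/ (retroflex), /dʑ/ (alveolo-palatal).
Gaps, from front to back: alveolar lacks voiceless (/ts/); postalveolar lacks voiced (/dʒ/).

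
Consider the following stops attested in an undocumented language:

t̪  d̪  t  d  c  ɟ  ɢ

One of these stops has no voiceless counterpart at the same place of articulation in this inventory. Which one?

/ɢ/

Dental: /t̪/ ~ /d̪/
Alveolar: /t/ ~ /d/
Palatal: /c/ ~ /ɟ/
Uvular: only /ɢ/ (voiced); no voiceless partner.
So /ɢ/ is the unpaired segment.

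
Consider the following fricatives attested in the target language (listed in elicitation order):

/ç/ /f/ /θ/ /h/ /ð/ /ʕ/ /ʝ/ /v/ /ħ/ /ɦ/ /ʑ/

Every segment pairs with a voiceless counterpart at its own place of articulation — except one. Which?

Labiodental: /f/ ~ /v/
Dental: /θ/ ~ /ð/
Palatal: /ç/ ~ /ʝ/
Pharyngeal: /ħ/ ~ /ʕ/
Glottal: /h/ ~ /ɦ/
Alveolo-palatal: only /ʑ/ (voiced); no voiceless partner.
So /ʑ/ is the unpaired segment.

/ʑ/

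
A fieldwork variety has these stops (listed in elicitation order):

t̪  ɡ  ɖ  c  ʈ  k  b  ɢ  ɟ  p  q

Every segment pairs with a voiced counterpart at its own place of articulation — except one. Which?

Bilabial: /p/ ~ /b/
Retroflex: /ʈ/ ~ /ɖ/
Palatal: /c/ ~ /ɟ/
Velar: /k/ ~ /ɡ/
Uvular: /q/ ~ /ɢ/
Dental: only /t̪/ (voiceless); no voiced partner.
So /t̪/ is the unpaired segment.

/t̪/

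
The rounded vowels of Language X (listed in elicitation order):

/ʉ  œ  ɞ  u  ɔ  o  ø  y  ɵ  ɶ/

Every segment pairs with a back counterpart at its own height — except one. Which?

/ɶ/

High: /y/ ~ /ʉ/ ~ /u/
High-mid: /ø/ ~ /ɵ/ ~ /o/
Low-mid: /œ/ ~ /ɞ/ ~ /ɔ/
Low: only /ɶ/ (front); no back partner.
So /ɶ/ is the unpaired segment.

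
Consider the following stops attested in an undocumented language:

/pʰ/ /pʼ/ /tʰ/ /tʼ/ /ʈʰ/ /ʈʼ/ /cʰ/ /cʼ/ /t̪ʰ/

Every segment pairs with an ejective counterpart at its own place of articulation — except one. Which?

Bilabial: /pʰ/ ~ /pʼ/
Alveolar: /tʰ/ ~ /tʼ/
Retroflex: /ʈʰ/ ~ /ʈʼ/
Palatal: /cʰ/ ~ /cʼ/
Dental: only /t̪ʰ/ (aspirated); no ejective partner.
So /t̪ʰ/ is the unpaired segment.

/t̪ʰ/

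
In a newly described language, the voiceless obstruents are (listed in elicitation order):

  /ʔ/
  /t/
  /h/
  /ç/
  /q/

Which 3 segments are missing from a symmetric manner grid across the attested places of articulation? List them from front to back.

/s/, /c/, /χ/

place of articulation  stop      fricative
alveolar          t         —       
palatal           —         ç       
uvular            q         —       
glottal           ʔ         h       
Gaps, from front to back: alveolar lacks fricative (/s/); palatal lacks stop (/c/); uvular lacks fricative (/χ/).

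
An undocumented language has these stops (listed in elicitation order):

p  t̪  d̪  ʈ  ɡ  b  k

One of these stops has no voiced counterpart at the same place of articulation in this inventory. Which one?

Bilabial: /p/ ~ /b/
Dental: /t̪/ ~ /d̪/
Velar: /k/ ~ /ɡ/
Retroflex: only /ʈ/ (voiceless); no voiced partner.
So /ʈ/ is the unpaired segment.

/ʈ/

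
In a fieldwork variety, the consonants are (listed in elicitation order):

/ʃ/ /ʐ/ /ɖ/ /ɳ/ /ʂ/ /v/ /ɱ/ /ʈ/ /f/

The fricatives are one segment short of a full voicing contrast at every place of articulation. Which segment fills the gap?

/ʒ/

place of articulation  voiceless  voiced  
labiodental       f         v       
postalveolar      ʃ         —       
retroflex         ʂ         ʐ       
The postalveolar row has no voiced member, so the gap is the voiced postalveolar fricative /ʒ/.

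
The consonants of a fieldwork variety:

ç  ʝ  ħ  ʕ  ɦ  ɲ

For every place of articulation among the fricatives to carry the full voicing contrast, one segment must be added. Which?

/h/

palatal: voiceless /ç/, voiced /ʝ/.
pharyngeal: voiceless /ħ/, voiced /ʕ/.
glottal: voiceless —, voiced /ɦ/.
The glottal row has no voiceless member, so the gap is the voiceless glottal fricative /h/.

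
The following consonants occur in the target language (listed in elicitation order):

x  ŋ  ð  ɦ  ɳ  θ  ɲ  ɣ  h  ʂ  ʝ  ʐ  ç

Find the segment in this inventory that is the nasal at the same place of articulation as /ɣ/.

/ɣ/ is a voiced velar fricative.
The nasal at the same place is a velar nasal — in this inventory, /ŋ/.

/ŋ/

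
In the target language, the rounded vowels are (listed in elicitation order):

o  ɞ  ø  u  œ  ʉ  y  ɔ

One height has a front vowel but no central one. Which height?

height            front     central   back    
high              y         ʉ         u       
high-mid          ø         —         o       
low-mid           œ         ɞ         ɔ       
Every height has a central member except high-mid, where /ɵ/ would be expected.

high-mid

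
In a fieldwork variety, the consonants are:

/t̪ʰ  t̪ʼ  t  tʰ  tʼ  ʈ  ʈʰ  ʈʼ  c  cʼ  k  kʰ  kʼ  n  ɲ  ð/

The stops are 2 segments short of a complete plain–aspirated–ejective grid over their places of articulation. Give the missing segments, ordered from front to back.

/t̪/, /cʰ/

place of articulation  plain     aspirated  ejective
dental            —         t̪ʰ       t̪ʼ     
alveolar          t         tʰ        tʼ      
retroflex         ʈ         ʈʰ        ʈʼ      
palatal           c         —         cʼ      
velar             k         kʰ        kʼ      
Gaps, from front to back: dental lacks plain (/t̪/); palatal lacks aspirated (/cʰ/).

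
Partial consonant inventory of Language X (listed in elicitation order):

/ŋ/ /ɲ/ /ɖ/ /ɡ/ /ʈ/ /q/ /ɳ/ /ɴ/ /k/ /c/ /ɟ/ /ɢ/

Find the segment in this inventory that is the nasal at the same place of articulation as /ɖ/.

/ɖ/ is a voiced retroflex stop.
The nasal at the same place is a retroflex nasal — in this inventory, /ɳ/.

/ɳ/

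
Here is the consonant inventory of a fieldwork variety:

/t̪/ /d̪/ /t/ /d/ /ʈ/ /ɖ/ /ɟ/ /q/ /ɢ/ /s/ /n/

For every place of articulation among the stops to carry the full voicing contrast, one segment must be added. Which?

place of articulation  voiceless  voiced  
dental            t̪        d̪      
alveolar          t         d       
retroflex         ʈ         ɖ       
palatal           —         ɟ       
uvular            q         ɢ       
The palatal row has no voiceless member, so the gap is the voiceless palatal stop /c/.

/c/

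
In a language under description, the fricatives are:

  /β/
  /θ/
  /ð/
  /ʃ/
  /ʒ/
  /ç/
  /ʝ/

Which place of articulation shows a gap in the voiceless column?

place of articulation  voiceless  voiced  
bilabial          —         β       
dental            θ         ð       
postalveolar      ʃ         ʒ       
palatal           ç         ʝ       
Every place of articulation has a voiceless member except bilabial, where /ɸ/ would be expected.

bilabial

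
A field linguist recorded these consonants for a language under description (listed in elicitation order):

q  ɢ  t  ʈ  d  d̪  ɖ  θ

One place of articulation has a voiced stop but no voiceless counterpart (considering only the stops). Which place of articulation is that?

dental

Voiceless: /t/ (alveolar), /ʈ/ (retroflex), /q/ (uvular).
Voiced: /d̪/ (dental), /d/ (alveolar), /ɖ/ (retroflex), /ɢ/ (uvular).
Every place of articulation has a voiceless member except dental, where /t̪/ would be expected.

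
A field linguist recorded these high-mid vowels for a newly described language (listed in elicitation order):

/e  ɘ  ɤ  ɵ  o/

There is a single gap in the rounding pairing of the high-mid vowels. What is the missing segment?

backness          unrounded  rounded 
front             e         —       
central           ɘ         ɵ       
back              ɤ         o       
The front row has no rounded member, so the gap is the front rounded vowel /ø/.

/ø/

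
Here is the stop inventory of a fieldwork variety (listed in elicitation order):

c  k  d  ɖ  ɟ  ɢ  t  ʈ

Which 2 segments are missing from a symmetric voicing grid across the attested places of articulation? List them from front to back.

/ɡ/, /q/

Voiceless: /t/ (alveolar), /ʈ/ (retroflex), /c/ (palatal), /k/ (velar).
Voiced: /d/ (alveolar), /ɖ/ (retroflex), /ɟ/ (palatal), /ɢ/ (uvular).
Gaps, from front to back: velar lacks voiced (/ɡ/); uvular lacks voiceless (/q/).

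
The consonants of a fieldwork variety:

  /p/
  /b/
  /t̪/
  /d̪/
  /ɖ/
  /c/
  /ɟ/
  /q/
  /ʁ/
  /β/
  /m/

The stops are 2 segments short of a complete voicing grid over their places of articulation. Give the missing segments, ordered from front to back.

place of articulation  voiceless  voiced  
bilabial          p         b       
dental            t̪        d̪      
retroflex         —         ɖ       
palatal           c         ɟ       
uvular            q         —       
Gaps, from front to back: retroflex lacks voiceless (/ʈ/); uvular lacks voiced (/ɢ/).

/ʈ/, /ɢ/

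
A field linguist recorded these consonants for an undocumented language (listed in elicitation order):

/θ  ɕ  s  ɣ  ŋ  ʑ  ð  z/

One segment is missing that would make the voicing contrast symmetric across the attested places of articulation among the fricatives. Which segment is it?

Voiceless: /θ/ (dental), /s/ (alveolar), /ɕ/ (alveolo-palatal).
Voiced: /ð/ (dental), /z/ (alveolar), /ʑ/ (alveolo-palatal), /ɣ/ (velar).
The velar row has no voiceless member, so the gap is the voiceless velar fricative /x/.

/x/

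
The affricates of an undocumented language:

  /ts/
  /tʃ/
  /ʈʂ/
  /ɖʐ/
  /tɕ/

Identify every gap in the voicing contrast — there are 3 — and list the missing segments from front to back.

Voiceless: /ts/ (alveolar), /tʃ/ (postalveolar), /ʈʂ/ (retroflex), /tɕ/ (alveolo-palatal).
Voiced: /ɖʐ/ (retroflex).
Gaps, from front to back: alveolar lacks voiced (/dz/); postalveolar lacks voiced (/dʒ/); alveolo-palatal lacks voiced (/dʑ/).

/dz/, /dʒ/, /dʑ/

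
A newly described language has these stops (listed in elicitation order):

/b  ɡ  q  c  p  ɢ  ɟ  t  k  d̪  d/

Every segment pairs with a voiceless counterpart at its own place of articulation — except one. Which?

/d̪/

Bilabial: /p/ ~ /b/
Alveolar: /t/ ~ /d/
Palatal: /c/ ~ /ɟ/
Velar: /k/ ~ /ɡ/
Uvular: /q/ ~ /ɢ/
Dental: only /d̪/ (voiced); no voiceless partner.
So /d̪/ is the unpaired segment.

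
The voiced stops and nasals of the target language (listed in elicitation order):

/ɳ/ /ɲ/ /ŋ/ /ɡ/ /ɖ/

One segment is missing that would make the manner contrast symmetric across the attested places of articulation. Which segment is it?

/ɟ/

retroflex: oral stop /ɖ/, nasal /ɳ/.
palatal: oral stop —, nasal /ɲ/.
velar: oral stop /ɡ/, nasal /ŋ/.
The palatal row has no oral stop member, so the gap is the palatal oral stop /ɟ/.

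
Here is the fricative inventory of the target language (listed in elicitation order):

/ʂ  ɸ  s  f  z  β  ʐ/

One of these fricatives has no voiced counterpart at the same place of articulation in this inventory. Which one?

/f/

Bilabial: /ɸ/ ~ /β/
Alveolar: /s/ ~ /z/
Retroflex: /ʂ/ ~ /ʐ/
Labiodental: only /f/ (voiceless); no voiced partner.
So /f/ is the unpaired segment.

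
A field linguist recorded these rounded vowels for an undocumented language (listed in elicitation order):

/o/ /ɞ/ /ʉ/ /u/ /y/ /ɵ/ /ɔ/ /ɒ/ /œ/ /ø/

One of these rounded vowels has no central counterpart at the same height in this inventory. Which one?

High: /y/ ~ /ʉ/ ~ /u/
High-mid: /ø/ ~ /ɵ/ ~ /o/
Low-mid: /œ/ ~ /ɞ/ ~ /ɔ/
Low: only /ɒ/ (back); no central partner.
So /ɒ/ is the unpaired segment.

/ɒ/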